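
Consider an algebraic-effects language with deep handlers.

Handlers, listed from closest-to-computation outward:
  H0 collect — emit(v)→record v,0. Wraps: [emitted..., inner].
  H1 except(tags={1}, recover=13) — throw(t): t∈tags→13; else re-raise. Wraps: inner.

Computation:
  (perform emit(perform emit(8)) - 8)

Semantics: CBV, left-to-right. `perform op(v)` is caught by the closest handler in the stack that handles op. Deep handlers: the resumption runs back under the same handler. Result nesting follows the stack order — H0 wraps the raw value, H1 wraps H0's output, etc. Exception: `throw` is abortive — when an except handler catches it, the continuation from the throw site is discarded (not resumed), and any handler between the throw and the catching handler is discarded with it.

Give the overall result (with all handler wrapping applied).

Evaluation trace:
emit(8) @ H0 ⇒ out+=8
emit(0) @ H0 ⇒ out+=0
H0 returns [8, 0, -8]
H1 returns [8, 0, -8]
= [8, 0, -8]

Answer: [8, 0, -8]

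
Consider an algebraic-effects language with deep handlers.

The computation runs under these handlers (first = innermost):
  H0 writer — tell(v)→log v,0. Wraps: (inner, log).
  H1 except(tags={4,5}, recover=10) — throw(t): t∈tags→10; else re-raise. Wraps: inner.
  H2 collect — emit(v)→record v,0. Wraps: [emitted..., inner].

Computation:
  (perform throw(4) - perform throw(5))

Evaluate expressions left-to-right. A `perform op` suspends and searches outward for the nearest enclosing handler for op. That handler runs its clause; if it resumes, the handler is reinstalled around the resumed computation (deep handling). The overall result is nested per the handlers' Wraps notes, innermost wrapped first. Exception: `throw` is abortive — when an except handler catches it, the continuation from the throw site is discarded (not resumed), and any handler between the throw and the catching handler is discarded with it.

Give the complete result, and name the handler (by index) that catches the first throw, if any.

Answer: [10] ; first throw caught by: H1

Working:
throw(4) @ H1 caught ⇒ 10
H2 returns [10]
= [10]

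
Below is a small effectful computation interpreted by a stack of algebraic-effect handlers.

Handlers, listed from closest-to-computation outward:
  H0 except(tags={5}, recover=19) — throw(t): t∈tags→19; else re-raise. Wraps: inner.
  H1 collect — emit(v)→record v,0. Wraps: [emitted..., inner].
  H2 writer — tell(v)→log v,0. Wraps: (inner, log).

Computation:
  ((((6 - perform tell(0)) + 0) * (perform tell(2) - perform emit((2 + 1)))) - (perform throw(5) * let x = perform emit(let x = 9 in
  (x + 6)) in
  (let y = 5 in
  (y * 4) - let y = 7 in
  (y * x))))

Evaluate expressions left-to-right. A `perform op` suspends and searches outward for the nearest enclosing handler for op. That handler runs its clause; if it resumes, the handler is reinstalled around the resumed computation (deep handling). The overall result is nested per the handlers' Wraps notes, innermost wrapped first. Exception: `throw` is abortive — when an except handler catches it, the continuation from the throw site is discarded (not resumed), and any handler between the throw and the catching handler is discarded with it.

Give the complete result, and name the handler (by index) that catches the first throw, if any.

Answer: ([3, 19], (0, 2)) ; first throw caught by: H0

Step-by-step:
tell(0) @ H2 ⇒ log+=0
tell(2) @ H2 ⇒ log+=2
emit(3) @ H1 ⇒ out+=3
throw(5) @ H0 caught ⇒ 19
H1 returns [3, 19]
H2 returns ([3, 19], (0, 2))
= ([3, 19], (0, 2))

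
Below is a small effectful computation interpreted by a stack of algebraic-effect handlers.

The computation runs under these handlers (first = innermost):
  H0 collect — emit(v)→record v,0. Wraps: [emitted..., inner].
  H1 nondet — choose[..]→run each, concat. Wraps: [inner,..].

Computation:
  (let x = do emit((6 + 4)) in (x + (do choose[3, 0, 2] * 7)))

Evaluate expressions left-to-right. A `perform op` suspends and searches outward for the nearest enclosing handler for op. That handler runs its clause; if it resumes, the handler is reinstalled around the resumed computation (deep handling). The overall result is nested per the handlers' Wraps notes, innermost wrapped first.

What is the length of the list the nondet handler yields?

Evaluation trace:
emit(10) @ H0 ⇒ out+=10
choose[3, 0, 2] @ H1
  branch[0] choose=3:
    H0 returns [10, 21]
    H1 returns [[10, 21]]
  branch[1] choose=0:
    H0 returns [10, 0]
    H1 returns [[10, 0]]
  branch[2] choose=2:
    H0 returns [10, 14]
    H1 returns [[10, 14]]
= [[10, 21], [10, 0], [10, 14]]

Answer: 3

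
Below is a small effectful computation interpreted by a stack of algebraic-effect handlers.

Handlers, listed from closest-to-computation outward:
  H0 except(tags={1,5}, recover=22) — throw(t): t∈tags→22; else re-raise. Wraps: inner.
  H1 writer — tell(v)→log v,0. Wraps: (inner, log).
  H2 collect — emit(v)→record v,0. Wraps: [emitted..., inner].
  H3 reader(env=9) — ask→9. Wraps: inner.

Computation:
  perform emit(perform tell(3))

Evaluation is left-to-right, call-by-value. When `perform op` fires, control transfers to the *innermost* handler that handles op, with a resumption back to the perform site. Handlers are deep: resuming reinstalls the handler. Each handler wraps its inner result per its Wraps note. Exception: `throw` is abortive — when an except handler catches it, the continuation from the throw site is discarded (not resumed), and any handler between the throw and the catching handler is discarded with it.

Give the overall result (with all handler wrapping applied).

Step-by-step:
tell(3) @ H1 ⇒ log+=3
emit(0) @ H2 ⇒ out+=0
H0 returns 0
H1 returns (0, (3))
H2 returns [0, (0, (3))]
H3 returns [0, (0, (3))]
= [0, (0, (3))]

Answer: [0, (0, (3))]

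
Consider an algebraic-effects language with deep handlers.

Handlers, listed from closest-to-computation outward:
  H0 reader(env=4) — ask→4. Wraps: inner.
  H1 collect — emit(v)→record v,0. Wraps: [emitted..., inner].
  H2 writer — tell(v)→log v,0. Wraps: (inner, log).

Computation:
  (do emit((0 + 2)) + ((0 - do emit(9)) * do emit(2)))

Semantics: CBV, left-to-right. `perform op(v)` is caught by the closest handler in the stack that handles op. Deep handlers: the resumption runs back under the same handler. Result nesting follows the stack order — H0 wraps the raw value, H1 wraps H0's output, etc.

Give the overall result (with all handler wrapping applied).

Working:
emit(2) @ H1 ⇒ out+=2
emit(9) @ H1 ⇒ out+=9
emit(2) @ H1 ⇒ out+=2
H0 returns 0
H1 returns [2, 9, 2, 0]
H2 returns ([2, 9, 2, 0], ())
= ([2, 9, 2, 0], ())

Answer: ([2, 9, 2, 0], ())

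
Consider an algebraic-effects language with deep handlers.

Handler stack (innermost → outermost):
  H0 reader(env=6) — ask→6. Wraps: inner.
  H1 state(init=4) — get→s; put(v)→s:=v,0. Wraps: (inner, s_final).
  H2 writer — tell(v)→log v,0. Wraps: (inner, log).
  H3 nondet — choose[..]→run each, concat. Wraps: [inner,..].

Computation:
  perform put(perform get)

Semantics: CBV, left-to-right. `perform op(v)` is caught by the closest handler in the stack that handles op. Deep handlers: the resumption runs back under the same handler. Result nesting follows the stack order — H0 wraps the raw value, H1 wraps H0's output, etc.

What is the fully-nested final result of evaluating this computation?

Answer: [((0, 4), ())]

Evaluation trace:
get @ H1 ⇒ 4
put(4) @ H1 ⇒ s:=4
H0 returns 0
H1 returns (0, 4)
H2 returns ((0, 4), ())
H3 returns [((0, 4), ())]
= [((0, 4), ())]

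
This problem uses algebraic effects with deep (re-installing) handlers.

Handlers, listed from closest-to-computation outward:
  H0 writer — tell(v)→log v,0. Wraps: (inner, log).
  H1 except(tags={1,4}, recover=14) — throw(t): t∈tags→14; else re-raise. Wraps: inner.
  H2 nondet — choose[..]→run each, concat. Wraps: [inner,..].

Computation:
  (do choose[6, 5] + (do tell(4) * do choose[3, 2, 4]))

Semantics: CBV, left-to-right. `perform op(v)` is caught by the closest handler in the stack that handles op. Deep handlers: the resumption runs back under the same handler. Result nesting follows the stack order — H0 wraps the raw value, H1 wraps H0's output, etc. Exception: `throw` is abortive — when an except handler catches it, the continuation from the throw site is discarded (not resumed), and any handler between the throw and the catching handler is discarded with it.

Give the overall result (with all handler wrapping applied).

Step-by-step:
choose[6, 5] @ H2
  branch[0] choose=6:
    tell(4) @ H0 ⇒ log+=4
    choose[3, 2, 4] @ H2
      branch[0] choose=3:
        H0 returns (6, (4))
        H1 returns (6, (4))
        H2 returns [(6, (4))]
      branch[1] choose=2:
        H0 returns (6, (4))
        H1 returns (6, (4))
        H2 returns [(6, (4))]
      branch[2] choose=4:
        H0 returns (6, (4))
        H1 returns (6, (4))
        H2 returns [(6, (4))]
  branch[1] choose=5:
    tell(4) @ H0 ⇒ log+=4
    choose[3, 2, 4] @ H2
      branch[0] choose=3:
        H0 returns (5, (4))
        H1 returns (5, (4))
        H2 returns [(5, (4))]
      branch[1] choose=2:
        H0 returns (5, (4))
        H1 returns (5, (4))
        H2 returns [(5, (4))]
      branch[2] choose=4:
        H0 returns (5, (4))
        H1 returns (5, (4))
        H2 returns [(5, (4))]
= [(6, (4)), (6, (4)), (6, (4)), (5, (4)), (5, (4)), (5, (4))]

Answer: [(6, (4)), (6, (4)), (6, (4)), (5, (4)), (5, (4)), (5, (4))]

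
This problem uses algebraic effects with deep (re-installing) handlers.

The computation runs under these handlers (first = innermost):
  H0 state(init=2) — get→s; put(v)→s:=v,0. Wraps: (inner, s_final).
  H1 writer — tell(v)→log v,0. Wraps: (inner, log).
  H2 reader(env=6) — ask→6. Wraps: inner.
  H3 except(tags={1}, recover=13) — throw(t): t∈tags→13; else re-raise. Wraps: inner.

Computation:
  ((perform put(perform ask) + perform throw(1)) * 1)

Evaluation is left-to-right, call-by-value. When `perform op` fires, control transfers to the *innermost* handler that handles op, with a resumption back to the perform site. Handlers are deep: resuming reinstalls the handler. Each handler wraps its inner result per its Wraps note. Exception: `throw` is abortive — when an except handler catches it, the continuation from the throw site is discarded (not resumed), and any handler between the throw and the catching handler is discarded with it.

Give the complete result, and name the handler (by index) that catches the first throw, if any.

Answer: 13 ; first throw caught by: H3

Evaluation trace:
ask @ H2 ⇒ 6
put(6) @ H0 ⇒ s:=6
throw(1) @ H3 caught ⇒ 13
= 13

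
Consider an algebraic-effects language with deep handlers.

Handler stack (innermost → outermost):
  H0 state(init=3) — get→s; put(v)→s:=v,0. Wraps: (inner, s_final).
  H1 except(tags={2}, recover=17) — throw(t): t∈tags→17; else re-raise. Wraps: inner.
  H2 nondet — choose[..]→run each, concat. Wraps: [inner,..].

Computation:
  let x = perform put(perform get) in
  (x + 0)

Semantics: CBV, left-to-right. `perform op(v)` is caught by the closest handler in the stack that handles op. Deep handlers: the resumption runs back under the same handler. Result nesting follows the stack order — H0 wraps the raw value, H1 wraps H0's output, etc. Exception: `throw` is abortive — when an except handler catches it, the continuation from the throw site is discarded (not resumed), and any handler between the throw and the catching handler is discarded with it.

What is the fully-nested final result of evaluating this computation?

Answer: [(0, 3)]

Working:
get @ H0 ⇒ 3
put(3) @ H0 ⇒ s:=3
H0 returns (0, 3)
H1 returns (0, 3)
H2 returns [(0, 3)]
= [(0, 3)]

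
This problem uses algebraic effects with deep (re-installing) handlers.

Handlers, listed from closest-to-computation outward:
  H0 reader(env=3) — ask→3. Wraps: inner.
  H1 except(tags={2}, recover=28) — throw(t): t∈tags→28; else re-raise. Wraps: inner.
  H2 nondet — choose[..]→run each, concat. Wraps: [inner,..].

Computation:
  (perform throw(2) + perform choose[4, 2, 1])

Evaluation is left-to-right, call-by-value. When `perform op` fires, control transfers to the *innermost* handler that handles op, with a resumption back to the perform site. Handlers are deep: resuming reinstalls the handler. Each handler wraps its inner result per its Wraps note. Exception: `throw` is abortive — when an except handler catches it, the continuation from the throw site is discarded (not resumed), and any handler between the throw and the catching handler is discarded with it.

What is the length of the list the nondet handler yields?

Answer: 1

Step-by-step:
throw(2) @ H1 caught ⇒ 28
H2 returns [28]
= [28]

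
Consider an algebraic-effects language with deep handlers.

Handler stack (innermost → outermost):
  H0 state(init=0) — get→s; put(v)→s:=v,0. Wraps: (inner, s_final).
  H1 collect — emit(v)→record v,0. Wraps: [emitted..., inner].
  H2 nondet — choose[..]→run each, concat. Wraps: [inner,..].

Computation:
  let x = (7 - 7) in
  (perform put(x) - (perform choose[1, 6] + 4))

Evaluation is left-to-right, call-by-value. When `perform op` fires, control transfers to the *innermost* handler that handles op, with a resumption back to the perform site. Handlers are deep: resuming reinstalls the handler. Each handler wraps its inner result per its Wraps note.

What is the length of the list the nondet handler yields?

Answer: 2

Working:
put(0) @ H0 ⇒ s:=0
choose[1, 6] @ H2
  branch[0] choose=1:
    H0 returns (-5, 0)
    H1 returns [(-5, 0)]
    H2 returns [[(-5, 0)]]
  branch[1] choose=6:
    H0 returns (-10, 0)
    H1 returns [(-10, 0)]
    H2 returns [[(-10, 0)]]
= [[(-5, 0)], [(-10, 0)]]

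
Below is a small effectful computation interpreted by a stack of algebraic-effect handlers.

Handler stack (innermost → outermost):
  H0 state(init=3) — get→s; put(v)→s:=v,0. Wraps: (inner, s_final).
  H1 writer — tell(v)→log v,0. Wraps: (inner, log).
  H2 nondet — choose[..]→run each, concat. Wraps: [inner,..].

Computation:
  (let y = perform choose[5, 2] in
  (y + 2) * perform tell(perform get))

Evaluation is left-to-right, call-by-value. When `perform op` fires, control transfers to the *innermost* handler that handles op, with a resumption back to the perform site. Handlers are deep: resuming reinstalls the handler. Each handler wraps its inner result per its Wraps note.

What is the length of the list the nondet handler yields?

Answer: 2

Step-by-step:
choose[5, 2] @ H2
  branch[0] choose=5:
    get @ H0 ⇒ 3
    tell(3) @ H1 ⇒ log+=3
    H0 returns (0, 3)
    H1 returns ((0, 3), (3))
    H2 returns [((0, 3), (3))]
  branch[1] choose=2:
    get @ H0 ⇒ 3
    tell(3) @ H1 ⇒ log+=3
    H0 returns (0, 3)
    H1 returns ((0, 3), (3))
    H2 returns [((0, 3), (3))]
= [((0, 3), (3)), ((0, 3), (3))]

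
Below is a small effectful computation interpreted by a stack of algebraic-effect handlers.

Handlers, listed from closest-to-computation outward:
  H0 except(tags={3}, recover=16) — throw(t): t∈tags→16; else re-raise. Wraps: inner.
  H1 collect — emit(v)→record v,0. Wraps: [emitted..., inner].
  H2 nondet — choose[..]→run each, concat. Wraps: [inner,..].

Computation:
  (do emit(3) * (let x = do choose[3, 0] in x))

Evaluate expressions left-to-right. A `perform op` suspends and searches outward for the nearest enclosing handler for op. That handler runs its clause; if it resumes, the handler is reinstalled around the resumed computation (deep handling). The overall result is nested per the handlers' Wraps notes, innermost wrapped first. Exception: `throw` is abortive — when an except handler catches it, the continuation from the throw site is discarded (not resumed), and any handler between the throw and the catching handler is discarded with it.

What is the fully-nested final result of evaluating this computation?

Step-by-step:
emit(3) @ H1 ⇒ out+=3
choose[3, 0] @ H2
  branch[0] choose=3:
    H0 returns 0
    H1 returns [3, 0]
    H2 returns [[3, 0]]
  branch[1] choose=0:
    H0 returns 0
    H1 returns [3, 0]
    H2 returns [[3, 0]]
= [[3, 0], [3, 0]]

Answer: [[3, 0], [3, 0]]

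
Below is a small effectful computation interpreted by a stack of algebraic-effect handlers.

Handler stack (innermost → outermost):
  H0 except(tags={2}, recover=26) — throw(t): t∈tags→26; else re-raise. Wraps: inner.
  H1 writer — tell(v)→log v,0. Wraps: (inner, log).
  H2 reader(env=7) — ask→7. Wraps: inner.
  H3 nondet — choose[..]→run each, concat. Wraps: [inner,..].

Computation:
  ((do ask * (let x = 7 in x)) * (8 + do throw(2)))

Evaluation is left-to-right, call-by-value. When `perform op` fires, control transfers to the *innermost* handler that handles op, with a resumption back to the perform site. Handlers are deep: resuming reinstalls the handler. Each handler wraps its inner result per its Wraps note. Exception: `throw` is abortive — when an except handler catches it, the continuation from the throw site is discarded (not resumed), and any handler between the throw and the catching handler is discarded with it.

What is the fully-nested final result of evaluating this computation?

Step-by-step:
ask @ H2 ⇒ 7
throw(2) @ H0 caught ⇒ 26
H1 returns (26, ())
H2 returns (26, ())
H3 returns [(26, ())]
= [(26, ())]

Answer: [(26, ())]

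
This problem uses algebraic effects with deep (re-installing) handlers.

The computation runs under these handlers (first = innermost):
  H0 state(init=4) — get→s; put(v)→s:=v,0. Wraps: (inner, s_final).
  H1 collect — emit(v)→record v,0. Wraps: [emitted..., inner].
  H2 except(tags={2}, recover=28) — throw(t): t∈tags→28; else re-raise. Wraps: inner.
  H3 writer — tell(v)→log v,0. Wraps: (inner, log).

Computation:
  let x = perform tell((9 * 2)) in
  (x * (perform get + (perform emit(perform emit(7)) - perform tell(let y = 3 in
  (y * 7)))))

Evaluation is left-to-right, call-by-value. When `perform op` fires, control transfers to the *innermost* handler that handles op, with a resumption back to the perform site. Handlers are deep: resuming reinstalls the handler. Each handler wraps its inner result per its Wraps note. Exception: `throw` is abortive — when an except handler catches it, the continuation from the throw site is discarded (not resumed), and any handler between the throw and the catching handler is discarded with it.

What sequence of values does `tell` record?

Answer: (18, 21)

Evaluation trace:
tell(18) @ H3 ⇒ log+=18
get @ H0 ⇒ 4
emit(7) @ H1 ⇒ out+=7
emit(0) @ H1 ⇒ out+=0
tell(21) @ H3 ⇒ log+=21
H0 returns (0, 4)
H1 returns [7, 0, (0, 4)]
H2 returns [7, 0, (0, 4)]
H3 returns ([7, 0, (0, 4)], (18, 21))
= ([7, 0, (0, 4)], (18, 21))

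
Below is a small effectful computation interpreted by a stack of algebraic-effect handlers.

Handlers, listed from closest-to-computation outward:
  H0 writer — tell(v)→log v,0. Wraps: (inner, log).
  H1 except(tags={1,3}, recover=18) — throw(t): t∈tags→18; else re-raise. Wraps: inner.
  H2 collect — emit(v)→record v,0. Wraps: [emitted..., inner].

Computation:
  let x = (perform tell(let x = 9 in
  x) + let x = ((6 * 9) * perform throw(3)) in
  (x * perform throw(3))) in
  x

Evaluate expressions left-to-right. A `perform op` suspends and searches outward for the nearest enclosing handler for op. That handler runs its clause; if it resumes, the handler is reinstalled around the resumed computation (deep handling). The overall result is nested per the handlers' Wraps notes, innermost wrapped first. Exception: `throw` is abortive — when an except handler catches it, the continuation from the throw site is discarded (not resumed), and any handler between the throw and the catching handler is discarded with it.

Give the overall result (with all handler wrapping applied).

Answer: [18]

Evaluation trace:
tell(9) @ H0 ⇒ log+=9
throw(3) @ H1 caught ⇒ 18
H2 returns [18]
= [18]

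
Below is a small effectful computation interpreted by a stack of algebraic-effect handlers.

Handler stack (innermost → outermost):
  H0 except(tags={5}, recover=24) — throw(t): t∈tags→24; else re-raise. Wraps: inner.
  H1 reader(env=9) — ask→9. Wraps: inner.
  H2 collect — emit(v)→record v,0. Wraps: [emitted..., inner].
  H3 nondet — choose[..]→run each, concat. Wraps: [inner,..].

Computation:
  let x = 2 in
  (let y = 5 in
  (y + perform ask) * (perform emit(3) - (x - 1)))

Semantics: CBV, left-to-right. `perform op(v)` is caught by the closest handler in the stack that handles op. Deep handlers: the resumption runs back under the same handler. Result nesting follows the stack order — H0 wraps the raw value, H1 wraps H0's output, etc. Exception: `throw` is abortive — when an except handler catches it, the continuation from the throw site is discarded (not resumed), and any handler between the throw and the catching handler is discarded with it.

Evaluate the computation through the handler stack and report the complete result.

Evaluation trace:
ask @ H1 ⇒ 9
emit(3) @ H2 ⇒ out+=3
H0 returns -14
H1 returns -14
H2 returns [3, -14]
H3 returns [[3, -14]]
= [[3, -14]]

Answer: [[3, -14]]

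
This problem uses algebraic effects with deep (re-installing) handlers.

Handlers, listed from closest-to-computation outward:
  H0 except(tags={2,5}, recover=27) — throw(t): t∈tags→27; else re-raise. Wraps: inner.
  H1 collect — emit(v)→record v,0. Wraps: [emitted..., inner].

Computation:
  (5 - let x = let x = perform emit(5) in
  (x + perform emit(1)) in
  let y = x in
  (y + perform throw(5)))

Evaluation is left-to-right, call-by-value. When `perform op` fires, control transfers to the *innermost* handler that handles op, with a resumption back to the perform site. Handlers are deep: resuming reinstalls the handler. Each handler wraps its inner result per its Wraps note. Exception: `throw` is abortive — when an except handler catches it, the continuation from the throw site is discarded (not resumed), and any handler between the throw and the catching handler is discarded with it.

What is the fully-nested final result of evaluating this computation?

Answer: [5, 1, 27]

Step-by-step:
emit(5) @ H1 ⇒ out+=5
emit(1) @ H1 ⇒ out+=1
throw(5) @ H0 caught ⇒ 27
H1 returns [5, 1, 27]
= [5, 1, 27]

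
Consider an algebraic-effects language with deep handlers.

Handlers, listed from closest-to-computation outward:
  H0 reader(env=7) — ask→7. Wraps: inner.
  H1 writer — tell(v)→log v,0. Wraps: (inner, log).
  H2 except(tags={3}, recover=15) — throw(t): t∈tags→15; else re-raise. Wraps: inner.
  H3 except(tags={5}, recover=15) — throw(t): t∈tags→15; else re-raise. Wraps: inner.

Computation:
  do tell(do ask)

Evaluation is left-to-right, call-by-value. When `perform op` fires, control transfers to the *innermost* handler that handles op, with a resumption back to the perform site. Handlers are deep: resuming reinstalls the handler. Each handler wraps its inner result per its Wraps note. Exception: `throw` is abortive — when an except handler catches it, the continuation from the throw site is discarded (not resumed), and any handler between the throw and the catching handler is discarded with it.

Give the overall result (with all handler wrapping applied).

Answer: (0, (7))

Working:
ask @ H0 ⇒ 7
tell(7) @ H1 ⇒ log+=7
H0 returns 0
H1 returns (0, (7))
H2 returns (0, (7))
H3 returns (0, (7))
= (0, (7))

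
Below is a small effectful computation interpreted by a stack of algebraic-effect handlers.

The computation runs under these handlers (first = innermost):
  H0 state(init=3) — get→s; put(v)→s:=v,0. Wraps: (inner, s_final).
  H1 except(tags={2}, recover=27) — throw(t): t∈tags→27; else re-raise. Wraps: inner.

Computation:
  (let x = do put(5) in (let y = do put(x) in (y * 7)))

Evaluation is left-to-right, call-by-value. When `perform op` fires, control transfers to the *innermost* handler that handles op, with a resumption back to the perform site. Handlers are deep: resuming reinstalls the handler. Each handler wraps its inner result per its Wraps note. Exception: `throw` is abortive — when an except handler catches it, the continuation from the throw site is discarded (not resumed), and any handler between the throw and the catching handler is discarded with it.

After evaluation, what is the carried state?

Step-by-step:
put(5) @ H0 ⇒ s:=5
put(0) @ H0 ⇒ s:=0
H0 returns (0, 0)
H1 returns (0, 0)
= (0, 0)

Answer: 0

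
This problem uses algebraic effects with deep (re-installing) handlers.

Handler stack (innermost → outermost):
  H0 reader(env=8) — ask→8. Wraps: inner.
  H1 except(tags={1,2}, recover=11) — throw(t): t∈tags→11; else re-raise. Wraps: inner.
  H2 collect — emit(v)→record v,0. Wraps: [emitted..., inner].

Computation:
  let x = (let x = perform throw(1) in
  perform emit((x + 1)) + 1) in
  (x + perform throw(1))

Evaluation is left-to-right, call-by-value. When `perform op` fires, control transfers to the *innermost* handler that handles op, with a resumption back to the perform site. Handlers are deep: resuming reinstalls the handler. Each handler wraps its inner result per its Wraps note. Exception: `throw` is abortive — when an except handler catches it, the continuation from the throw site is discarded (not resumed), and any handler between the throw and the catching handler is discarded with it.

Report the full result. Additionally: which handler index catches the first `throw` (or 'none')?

Answer: [11] ; first throw caught by: H1

Working:
throw(1) @ H1 caught ⇒ 11
H2 returns [11]
= [11]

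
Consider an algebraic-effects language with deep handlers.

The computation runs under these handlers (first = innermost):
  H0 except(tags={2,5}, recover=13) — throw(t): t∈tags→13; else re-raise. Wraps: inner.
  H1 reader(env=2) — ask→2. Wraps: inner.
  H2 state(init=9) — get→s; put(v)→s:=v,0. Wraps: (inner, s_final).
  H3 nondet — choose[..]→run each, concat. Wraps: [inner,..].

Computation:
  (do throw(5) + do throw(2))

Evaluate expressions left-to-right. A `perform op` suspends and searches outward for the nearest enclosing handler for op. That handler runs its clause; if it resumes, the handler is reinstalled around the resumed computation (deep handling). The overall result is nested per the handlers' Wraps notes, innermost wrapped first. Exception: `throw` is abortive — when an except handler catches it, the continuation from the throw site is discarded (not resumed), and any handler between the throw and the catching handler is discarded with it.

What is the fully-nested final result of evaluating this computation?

Working:
throw(5) @ H0 caught ⇒ 13
H1 returns 13
H2 returns (13, 9)
H3 returns [(13, 9)]
= [(13, 9)]

Answer: [(13, 9)]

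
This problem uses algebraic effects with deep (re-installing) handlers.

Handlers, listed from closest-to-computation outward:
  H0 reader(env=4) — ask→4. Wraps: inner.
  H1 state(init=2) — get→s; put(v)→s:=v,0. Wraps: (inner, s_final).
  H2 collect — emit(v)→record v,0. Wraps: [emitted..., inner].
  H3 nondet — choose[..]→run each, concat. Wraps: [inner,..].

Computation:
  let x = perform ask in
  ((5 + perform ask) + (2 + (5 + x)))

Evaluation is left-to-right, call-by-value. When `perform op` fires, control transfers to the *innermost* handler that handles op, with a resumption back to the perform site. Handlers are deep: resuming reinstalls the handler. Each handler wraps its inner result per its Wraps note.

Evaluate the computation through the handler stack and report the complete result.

Working:
ask @ H0 ⇒ 4
ask @ H0 ⇒ 4
H0 returns 20
H1 returns (20, 2)
H2 returns [(20, 2)]
H3 returns [[(20, 2)]]
= [[(20, 2)]]

Answer: [[(20, 2)]]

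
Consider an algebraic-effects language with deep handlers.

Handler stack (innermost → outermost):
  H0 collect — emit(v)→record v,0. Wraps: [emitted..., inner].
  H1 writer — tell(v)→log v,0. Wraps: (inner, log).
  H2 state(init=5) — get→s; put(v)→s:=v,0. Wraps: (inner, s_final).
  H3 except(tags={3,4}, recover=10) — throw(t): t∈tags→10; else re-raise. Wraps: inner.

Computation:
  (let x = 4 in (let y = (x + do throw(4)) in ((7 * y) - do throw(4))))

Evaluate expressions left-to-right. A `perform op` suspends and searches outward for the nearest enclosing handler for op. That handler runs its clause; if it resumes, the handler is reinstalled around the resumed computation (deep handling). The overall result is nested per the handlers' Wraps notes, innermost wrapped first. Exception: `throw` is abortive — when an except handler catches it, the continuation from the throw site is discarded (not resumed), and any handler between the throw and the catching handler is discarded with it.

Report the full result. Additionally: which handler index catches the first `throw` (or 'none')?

Answer: 10 ; first throw caught by: H3

Working:
throw(4) @ H3 caught ⇒ 10
= 10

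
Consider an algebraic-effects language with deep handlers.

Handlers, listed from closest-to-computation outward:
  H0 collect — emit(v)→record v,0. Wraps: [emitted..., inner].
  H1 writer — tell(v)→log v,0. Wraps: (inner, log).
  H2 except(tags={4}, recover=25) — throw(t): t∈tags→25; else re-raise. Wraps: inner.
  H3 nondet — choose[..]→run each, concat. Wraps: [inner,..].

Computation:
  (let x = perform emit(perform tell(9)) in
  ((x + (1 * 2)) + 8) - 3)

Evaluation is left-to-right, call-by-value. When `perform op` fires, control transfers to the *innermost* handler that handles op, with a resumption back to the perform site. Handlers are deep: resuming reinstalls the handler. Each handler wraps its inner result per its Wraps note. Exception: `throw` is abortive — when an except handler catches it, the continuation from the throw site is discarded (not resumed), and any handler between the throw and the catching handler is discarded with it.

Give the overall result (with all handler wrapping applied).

Answer: [([0, 7], (9))]

Step-by-step:
tell(9) @ H1 ⇒ log+=9
emit(0) @ H0 ⇒ out+=0
H0 returns [0, 7]
H1 returns ([0, 7], (9))
H2 returns ([0, 7], (9))
H3 returns [([0, 7], (9))]
= [([0, 7], (9))]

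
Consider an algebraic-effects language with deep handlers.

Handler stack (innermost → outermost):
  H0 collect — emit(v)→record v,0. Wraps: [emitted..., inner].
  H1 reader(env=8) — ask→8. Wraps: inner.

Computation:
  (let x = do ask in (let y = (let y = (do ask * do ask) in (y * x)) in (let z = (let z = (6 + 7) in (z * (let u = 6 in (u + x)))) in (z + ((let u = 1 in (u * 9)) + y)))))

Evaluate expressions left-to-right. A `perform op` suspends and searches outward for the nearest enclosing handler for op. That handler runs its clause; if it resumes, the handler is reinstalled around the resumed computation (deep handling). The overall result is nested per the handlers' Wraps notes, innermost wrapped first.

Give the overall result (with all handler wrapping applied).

Step-by-step:
ask @ H1 ⇒ 8
ask @ H1 ⇒ 8
ask @ H1 ⇒ 8
H0 returns [703]
H1 returns [703]
= [703]

Answer: [703]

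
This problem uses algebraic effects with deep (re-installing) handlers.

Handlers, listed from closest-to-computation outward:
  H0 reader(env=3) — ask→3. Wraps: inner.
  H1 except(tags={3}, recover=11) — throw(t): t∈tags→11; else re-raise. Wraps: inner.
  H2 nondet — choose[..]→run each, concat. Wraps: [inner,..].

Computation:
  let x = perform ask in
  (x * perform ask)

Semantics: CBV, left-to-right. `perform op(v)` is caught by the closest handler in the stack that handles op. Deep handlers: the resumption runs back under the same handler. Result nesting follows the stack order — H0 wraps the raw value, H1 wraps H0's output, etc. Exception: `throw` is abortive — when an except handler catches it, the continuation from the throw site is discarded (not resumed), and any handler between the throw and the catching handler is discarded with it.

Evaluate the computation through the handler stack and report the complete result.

Evaluation trace:
ask @ H0 ⇒ 3
ask @ H0 ⇒ 3
H0 returns 9
H1 returns 9
H2 returns [9]
= [9]

Answer: [9]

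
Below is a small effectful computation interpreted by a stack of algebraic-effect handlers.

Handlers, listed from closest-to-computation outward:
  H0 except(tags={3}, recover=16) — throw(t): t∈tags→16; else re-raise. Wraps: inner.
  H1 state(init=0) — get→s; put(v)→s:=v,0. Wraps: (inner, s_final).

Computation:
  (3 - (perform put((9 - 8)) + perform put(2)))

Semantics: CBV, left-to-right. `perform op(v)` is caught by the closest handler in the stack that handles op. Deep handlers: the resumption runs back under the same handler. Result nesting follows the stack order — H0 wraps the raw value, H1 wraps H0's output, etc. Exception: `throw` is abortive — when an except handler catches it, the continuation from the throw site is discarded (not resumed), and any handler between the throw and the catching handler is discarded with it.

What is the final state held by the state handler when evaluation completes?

Answer: 2

Working:
put(1) @ H1 ⇒ s:=1
put(2) @ H1 ⇒ s:=2
H0 returns 3
H1 returns (3, 2)
= (3, 2)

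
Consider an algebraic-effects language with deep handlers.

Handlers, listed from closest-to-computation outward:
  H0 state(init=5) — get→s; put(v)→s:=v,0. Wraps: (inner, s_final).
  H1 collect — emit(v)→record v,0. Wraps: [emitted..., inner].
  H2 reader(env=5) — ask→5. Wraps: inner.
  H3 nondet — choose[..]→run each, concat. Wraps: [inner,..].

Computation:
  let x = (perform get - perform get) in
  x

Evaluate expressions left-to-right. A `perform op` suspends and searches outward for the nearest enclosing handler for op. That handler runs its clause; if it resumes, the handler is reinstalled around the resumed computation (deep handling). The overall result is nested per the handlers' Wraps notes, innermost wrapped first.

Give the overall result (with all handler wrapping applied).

Working:
get @ H0 ⇒ 5
get @ H0 ⇒ 5
H0 returns (0, 5)
H1 returns [(0, 5)]
H2 returns [(0, 5)]
H3 returns [[(0, 5)]]
= [[(0, 5)]]

Answer: [[(0, 5)]]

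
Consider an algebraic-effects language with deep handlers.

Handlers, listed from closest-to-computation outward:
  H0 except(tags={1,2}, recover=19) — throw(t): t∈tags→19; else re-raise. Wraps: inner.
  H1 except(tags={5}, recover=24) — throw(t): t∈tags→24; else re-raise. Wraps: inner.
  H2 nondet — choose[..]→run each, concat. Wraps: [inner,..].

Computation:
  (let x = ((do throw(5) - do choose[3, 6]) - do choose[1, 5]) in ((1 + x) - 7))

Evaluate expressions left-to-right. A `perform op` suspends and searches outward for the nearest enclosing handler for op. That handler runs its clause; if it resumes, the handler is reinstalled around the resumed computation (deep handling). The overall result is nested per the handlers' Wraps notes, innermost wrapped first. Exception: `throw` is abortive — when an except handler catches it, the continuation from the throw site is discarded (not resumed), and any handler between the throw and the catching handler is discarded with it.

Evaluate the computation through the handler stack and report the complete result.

Evaluation trace:
throw(5) @ H0 re-raised
throw(5) @ H1 caught ⇒ 24
H2 returns [24]
= [24]

Answer: [24]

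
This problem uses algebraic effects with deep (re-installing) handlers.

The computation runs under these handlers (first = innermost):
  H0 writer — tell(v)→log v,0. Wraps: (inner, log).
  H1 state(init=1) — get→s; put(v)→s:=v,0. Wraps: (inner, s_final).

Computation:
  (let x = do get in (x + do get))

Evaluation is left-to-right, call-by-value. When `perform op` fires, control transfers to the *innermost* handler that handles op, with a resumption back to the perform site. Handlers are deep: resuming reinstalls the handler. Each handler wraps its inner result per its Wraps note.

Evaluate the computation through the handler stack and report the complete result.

Step-by-step:
get @ H1 ⇒ 1
get @ H1 ⇒ 1
H0 returns (2, ())
H1 returns ((2, ()), 1)
= ((2, ()), 1)

Answer: ((2, ()), 1)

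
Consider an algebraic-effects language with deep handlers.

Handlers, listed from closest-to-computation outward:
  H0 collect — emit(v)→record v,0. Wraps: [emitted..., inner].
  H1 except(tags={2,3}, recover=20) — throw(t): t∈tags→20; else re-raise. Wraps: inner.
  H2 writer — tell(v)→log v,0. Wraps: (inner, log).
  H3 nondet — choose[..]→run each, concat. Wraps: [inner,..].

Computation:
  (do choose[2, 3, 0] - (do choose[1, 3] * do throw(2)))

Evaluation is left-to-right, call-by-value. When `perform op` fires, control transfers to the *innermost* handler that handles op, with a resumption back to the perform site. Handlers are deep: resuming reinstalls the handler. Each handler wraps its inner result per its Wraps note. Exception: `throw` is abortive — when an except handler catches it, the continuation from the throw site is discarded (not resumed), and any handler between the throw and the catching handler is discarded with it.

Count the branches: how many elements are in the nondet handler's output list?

Working:
choose[2, 3, 0] @ H3
  branch[0] choose=2:
    choose[1, 3] @ H3
      branch[0] choose=1:
        throw(2) @ H1 caught ⇒ 20
        H2 returns (20, ())
        H3 returns [(20, ())]
      branch[1] choose=3:
        throw(2) @ H1 caught ⇒ 20
        H2 returns (20, ())
        H3 returns [(20, ())]
  branch[1] choose=3:
    choose[1, 3] @ H3
      branch[0] choose=1:
        throw(2) @ H1 caught ⇒ 20
        H2 returns (20, ())
        H3 returns [(20, ())]
      branch[1] choose=3:
        throw(2) @ H1 caught ⇒ 20
        H2 returns (20, ())
        H3 returns [(20, ())]
  branch[2] choose=0:
    choose[1, 3] @ H3
      branch[0] choose=1:
        throw(2) @ H1 caught ⇒ 20
        H2 returns (20, ())
        H3 returns [(20, ())]
      branch[1] choose=3:
        throw(2) @ H1 caught ⇒ 20
        H2 returns (20, ())
        H3 returns [(20, ())]
= [(20, ()), (20, ()), (20, ()), (20, ()), (20, ()), (20, ())]

Answer: 6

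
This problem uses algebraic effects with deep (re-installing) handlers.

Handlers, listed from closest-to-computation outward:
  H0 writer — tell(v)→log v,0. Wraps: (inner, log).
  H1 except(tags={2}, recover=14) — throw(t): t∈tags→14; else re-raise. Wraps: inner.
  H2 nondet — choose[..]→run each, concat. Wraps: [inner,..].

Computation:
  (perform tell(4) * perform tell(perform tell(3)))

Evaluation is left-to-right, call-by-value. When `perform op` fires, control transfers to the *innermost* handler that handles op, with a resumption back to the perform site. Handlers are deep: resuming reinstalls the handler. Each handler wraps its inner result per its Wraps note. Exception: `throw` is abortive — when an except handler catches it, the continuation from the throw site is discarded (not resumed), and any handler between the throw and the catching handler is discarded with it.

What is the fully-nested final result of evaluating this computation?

Answer: [(0, (4, 3, 0))]

Working:
tell(4) @ H0 ⇒ log+=4
tell(3) @ H0 ⇒ log+=3
tell(0) @ H0 ⇒ log+=0
H0 returns (0, (4, 3, 0))
H1 returns (0, (4, 3, 0))
H2 returns [(0, (4, 3, 0))]
= [(0, (4, 3, 0))]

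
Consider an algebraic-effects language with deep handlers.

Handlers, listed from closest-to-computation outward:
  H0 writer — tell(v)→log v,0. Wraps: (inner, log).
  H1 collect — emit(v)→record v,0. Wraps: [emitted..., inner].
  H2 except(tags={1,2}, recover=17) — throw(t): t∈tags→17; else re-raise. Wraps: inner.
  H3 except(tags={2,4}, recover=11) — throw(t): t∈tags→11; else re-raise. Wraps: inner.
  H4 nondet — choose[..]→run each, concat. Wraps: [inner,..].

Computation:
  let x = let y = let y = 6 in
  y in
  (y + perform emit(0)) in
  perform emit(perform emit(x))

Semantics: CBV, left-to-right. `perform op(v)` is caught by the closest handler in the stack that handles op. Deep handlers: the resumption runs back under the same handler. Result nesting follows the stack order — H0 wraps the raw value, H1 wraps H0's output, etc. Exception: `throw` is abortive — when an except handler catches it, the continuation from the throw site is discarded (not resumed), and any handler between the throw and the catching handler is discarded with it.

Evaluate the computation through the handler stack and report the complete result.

Answer: [[0, 6, 0, (0, ())]]

Step-by-step:
emit(0) @ H1 ⇒ out+=0
emit(6) @ H1 ⇒ out+=6
emit(0) @ H1 ⇒ out+=0
H0 returns (0, ())
H1 returns [0, 6, 0, (0, ())]
H2 returns [0, 6, 0, (0, ())]
H3 returns [0, 6, 0, (0, ())]
H4 returns [[0, 6, 0, (0, ())]]
= [[0, 6, 0, (0, ())]]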